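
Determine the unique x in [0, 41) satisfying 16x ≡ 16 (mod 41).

16⁻¹ ≡ 18 (mod 41) because 16·18 = 288 = 7·41 + 1.
So x ≡ 18·16 = 288 ≡ 1 (mod 41).

1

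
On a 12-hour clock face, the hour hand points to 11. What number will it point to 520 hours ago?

7

520 mod 12 = 4 (since 43·12 = 516).
11 − 4 → 7 on a 12-hour dial.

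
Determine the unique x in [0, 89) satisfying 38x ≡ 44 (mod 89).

48

38⁻¹ ≡ 82 (mod 89) because 38·82 = 3116 = 35·89 + 1.
Multiplying both sides by 82: x ≡ 82·44 = 3608 ≡ 48 (mod 89).
Check: 38·48 = 1824 = 20·89 + 44.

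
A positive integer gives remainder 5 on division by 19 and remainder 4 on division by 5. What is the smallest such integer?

24

Since 5·4 ≡ 1 (mod 19), take x = 4 + 5·((5−4)·4 mod 19) = 4 + 5·4 = 24.
Check: 24 mod 19 = 5, 24 mod 5 = 4.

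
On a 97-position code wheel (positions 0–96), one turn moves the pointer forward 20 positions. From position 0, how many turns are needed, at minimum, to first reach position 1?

97 = 4·20 + 17
20 = 1·17 + 3
17 = 5·3 + 2
3 = 1·2 + 1
2 = 2·1 + 0
Back-substituting gives 20·34 ≡ 1 (mod 97).

34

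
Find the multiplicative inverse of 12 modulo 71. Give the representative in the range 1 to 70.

6

12·6 = 72 = 1·71 + 1, so 12⁻¹ ≡ 6 (mod 71).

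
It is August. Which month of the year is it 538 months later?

June

538 − 44·12 = 10, so 538 ≡ 10 (mod 12).
August + 10 months → June.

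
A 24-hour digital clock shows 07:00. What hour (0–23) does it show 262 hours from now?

262 − 10·24 = 22, so 262 ≡ 22 (mod 24).
(7 + 22) mod 24 = 5.

5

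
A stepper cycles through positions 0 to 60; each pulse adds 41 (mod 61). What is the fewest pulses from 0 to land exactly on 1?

41·3 = 123 = 2·61 + 1, so 41⁻¹ ≡ 3 (mod 61).

3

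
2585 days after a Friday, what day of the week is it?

Sunday

2585 − 369·7 = 2, so 2585 ≡ 2 (mod 7).
Friday + 2 days → Sunday.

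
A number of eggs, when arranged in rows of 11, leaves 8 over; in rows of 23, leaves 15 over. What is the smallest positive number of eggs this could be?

107

x ≡ 8 (mod 11) gives x ∈ {8, 19, 30, 41, 52, 63, 74, 85, …}.
The first of these with x mod 23 = 15 is 107.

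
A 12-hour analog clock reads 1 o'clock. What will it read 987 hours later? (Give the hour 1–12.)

Dividing 987 by 12 gives quotient 82 and remainder 3.
1 + 3 → 4 on a 12-hour dial.

4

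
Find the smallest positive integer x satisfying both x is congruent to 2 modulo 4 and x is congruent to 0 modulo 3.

6

Since 3·3 ≡ 1 (mod 4), take x = 0 + 3·((2−0)·3 mod 4) = 0 + 3·2 = 6.
Check: 6 mod 4 = 2, 6 mod 3 = 0.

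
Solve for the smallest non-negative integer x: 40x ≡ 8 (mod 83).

40⁻¹ ≡ 27 (mod 83) because 40·27 = 1080 = 13·83 + 1.
Multiplying both sides by 27: x ≡ 27·8 = 216 ≡ 50 (mod 83).

50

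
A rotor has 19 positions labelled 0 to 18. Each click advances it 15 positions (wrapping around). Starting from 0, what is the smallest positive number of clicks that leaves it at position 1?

19 = 1·15 + 4
15 = 3·4 + 3
4 = 1·3 + 1
3 = 3·1 + 0
Back-substituting gives 15·14 ≡ 1 (mod 19).

14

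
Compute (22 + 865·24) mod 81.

46

865·24 = 20760.
20760 = 256·81 + 24, so 20760 mod 81 = 24.
(22 + 24) mod 81 = 46.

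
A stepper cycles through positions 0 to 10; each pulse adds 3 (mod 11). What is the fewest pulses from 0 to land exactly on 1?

11 = 3·3 + 2
3 = 1·2 + 1
2 = 2·1 + 0
Back-substituting gives 3·4 ≡ 1 (mod 11).

4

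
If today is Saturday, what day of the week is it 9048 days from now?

9048 − 1292·7 = 4, so 9048 ≡ 4 (mod 7).
Saturday + 4 days → Wednesday.

Wednesday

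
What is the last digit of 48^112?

Last digits of 8^n: 8, 4, 2, 6 (period 4).
112 leaves remainder 0 on division by 4, so 48^112 ends in 6.

6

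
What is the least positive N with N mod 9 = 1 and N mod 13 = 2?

28

x ≡ 1 (mod 9) gives x ∈ {1, 10, 19, 28}.
The first of these with x mod 13 = 2 is 28.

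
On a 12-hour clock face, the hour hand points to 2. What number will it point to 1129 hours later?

3

Dividing 1129 by 12 gives quotient 94 and remainder 1.
2 + 1 → 3 on a 12-hour dial.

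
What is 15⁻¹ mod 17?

8

17 = 1·15 + 2
15 = 7·2 + 1
2 = 2·1 + 0
Back-substituting gives 15·8 ≡ 1 (mod 17).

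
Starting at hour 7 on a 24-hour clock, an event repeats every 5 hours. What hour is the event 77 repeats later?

8

77·5 = 385.
385 = 16·24 + 1, so 385 mod 24 = 1.
(7 + 1) mod 24 = 8.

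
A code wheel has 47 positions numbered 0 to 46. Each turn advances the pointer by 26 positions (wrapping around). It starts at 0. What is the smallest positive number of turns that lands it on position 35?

14

The inverse of 26 mod 47 is 38 (since 26·38 = 988 ≡ 1).
Multiplying both sides by 38: x ≡ 38·35 = 1330 ≡ 14 (mod 47).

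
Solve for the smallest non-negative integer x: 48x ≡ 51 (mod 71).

41

48⁻¹ ≡ 37 (mod 71) because 48·37 = 1776 = 25·71 + 1.
So x ≡ 37·51 = 1887 ≡ 41 (mod 71).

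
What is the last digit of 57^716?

1

The units digit of 57^n cycles with period 4: 7, 9, 3, 1, …
716 mod 4 = 0, so the last digit matches 7^4 = 1.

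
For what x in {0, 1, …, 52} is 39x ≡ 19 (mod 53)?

10

The inverse of 39 mod 53 is 34 (since 39·34 = 1326 ≡ 1).
So x ≡ 34·19 = 646 ≡ 10 (mod 53).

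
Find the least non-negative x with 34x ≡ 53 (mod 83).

4

34⁻¹ ≡ 22 (mod 83) because 34·22 = 748 = 9·83 + 1.
Multiplying both sides by 22: x ≡ 22·53 = 1166 ≡ 4 (mod 83).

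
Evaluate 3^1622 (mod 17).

Square-and-reduce mod 17: 3^1≡3, 3^2≡9, 3^4≡13, 3^8≡16, 3^16≡1, 3^32≡1, 3^64≡1, 3^128≡1, 3^256≡1, 3^512≡1, 3^1024≡1.
1622 = 2 + 4 + 16 + 64 + 512 + 1024, so 3^1622 ≡ 9·13·1·1·1·1 ≡ 15 (mod 17).

15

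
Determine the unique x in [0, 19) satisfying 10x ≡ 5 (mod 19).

10⁻¹ ≡ 2 (mod 19) because 10·2 = 20 = 1·19 + 1.
Multiplying both sides by 2: x ≡ 2·5 = 10 ≡ 10 (mod 19).
Check: 10·10 = 100 = 5·19 + 5.

10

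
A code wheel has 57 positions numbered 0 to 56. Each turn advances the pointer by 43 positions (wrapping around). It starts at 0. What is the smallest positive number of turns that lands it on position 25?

43

The inverse of 43 mod 57 is 4 (since 43·4 = 172 ≡ 1).
So x ≡ 4·25 = 100 ≡ 43 (mod 57).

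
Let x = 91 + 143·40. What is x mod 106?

143·40 = 5720.
5720 = 53·106 + 102, so 5720 mod 106 = 102.
(91 + 102) mod 106 = 87.

87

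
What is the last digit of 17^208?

Last digits of 7^n: 7, 9, 3, 1 (period 4).
208 mod 4 = 0, so the last digit matches 7^4 = 1.

1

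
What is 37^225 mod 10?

The units digit of 37^n cycles with period 4: 7, 9, 3, 1, …
225 leaves remainder 1 on division by 4, so 37^225 ends in 7.

7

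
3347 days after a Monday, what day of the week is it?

3347 mod 7 = 1 (since 478·7 = 3346).
Monday + 1 day → Tuesday.

Tuesday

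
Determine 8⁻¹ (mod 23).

23 = 2·8 + 7
8 = 1·7 + 1
7 = 7·1 + 0
Back-substituting gives 8·3 ≡ 1 (mod 23).

3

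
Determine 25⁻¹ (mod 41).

25·23 = 575 = 14·41 + 1, so 25⁻¹ ≡ 23 (mod 41).

23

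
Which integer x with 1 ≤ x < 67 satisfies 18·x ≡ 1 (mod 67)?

41

67 = 3·18 + 13
18 = 1·13 + 5
13 = 2·5 + 3
5 = 1·3 + 2
3 = 1·2 + 1
2 = 2·1 + 0
Back-substituting gives 18·41 ≡ 1 (mod 67).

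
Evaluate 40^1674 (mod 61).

Successive squares of 40 mod 61: 40^1≡40, 40^2≡14, 40^4≡13, 40^8≡47, 40^16≡13, 40^32≡47, 40^64≡13, 40^128≡47, 40^256≡13, 40^512≡47, 40^1024≡13.
Since 1674 = 2 + 8 + 128 + 512 + 1024 in binary, 40^1674 ≡ 14·47·47·47·13 ≡ 60 (mod 61).

60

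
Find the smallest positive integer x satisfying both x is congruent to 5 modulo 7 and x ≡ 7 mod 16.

103

Since 16·4 ≡ 1 (mod 7), take x = 7 + 16·((5−7)·4 mod 7) = 7 + 16·6 = 103.
Check: 103 mod 7 = 5, 103 mod 16 = 7.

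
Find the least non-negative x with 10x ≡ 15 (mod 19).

10⁻¹ ≡ 2 (mod 19) because 10·2 = 20 = 1·19 + 1.
So x ≡ 2·15 = 30 ≡ 11 (mod 19).

11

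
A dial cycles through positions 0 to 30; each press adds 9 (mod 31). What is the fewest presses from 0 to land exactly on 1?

9·7 = 63 = 2·31 + 1, so 9⁻¹ ≡ 7 (mod 31).

7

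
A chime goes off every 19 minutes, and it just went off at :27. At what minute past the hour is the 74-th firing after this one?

74·19 = 1406.
1406 mod 60 = 26 (since 23·60 = 1380).
(27 + 26) mod 60 = 53.

53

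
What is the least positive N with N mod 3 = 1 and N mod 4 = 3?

x ≡ 1 (mod 3) gives x ∈ {1, 4, 7}.
The first of these with x mod 4 = 3 is 7.

7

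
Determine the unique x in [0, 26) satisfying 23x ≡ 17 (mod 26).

3

The inverse of 23 mod 26 is 17 (since 23·17 = 391 ≡ 1).
Multiplying both sides by 17: x ≡ 17·17 = 289 ≡ 3 (mod 26).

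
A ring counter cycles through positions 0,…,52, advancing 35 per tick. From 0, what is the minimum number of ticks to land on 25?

31

The inverse of 35 mod 53 is 50 (since 35·50 = 1750 ≡ 1).
Multiplying both sides by 50: x ≡ 50·25 = 1250 ≡ 31 (mod 53).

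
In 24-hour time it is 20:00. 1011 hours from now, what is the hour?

23

Dividing 1011 by 24 gives quotient 42 and remainder 3.
(20 + 3) mod 24 = 23.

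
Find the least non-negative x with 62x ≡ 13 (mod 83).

31

62⁻¹ ≡ 79 (mod 83) because 62·79 = 4898 = 59·83 + 1.
So x ≡ 79·13 = 1027 ≡ 31 (mod 83).
Check: 62·31 = 1922 = 23·83 + 13.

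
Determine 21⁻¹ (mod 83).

4

21·4 = 84 = 1·83 + 1, so 21⁻¹ ≡ 4 (mod 83).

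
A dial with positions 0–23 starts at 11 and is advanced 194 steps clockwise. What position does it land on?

194 − 8·24 = 2, so 194 ≡ 2 (mod 24).
(11 + 2) mod 24 = 13.

13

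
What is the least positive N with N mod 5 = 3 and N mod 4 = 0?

x ≡ 0 (mod 4) gives x ∈ {0, 4, 8}.
The first of these with x mod 5 = 3 is 8.

8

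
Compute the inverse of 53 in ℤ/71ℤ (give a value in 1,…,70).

67

53·67 = 3551 = 50·71 + 1, so 53⁻¹ ≡ 67 (mod 71).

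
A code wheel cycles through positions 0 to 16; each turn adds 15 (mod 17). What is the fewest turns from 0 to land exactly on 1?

8

17 = 1·15 + 2
15 = 7·2 + 1
2 = 2·1 + 0
Back-substituting gives 15·8 ≡ 1 (mod 17).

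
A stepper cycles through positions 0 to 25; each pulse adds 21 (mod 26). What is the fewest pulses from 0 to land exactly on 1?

5

21·5 = 105 = 4·26 + 1, so 21⁻¹ ≡ 5 (mod 26).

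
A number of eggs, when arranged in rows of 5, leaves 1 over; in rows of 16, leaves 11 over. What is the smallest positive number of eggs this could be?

Since 16·1 ≡ 1 (mod 5), take x = 11 + 16·((1−11)·1 mod 5) = 11 + 16·0 = 11.
Check: 11 mod 5 = 1, 11 mod 16 = 11.

11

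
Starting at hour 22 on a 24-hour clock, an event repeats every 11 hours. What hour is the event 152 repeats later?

14

152·11 = 1672.
Dividing 1672 by 24 gives quotient 69 and remainder 16.
(22 + 16) mod 24 = 14.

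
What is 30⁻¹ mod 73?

56

30·56 = 1680 = 23·73 + 1, so 30⁻¹ ≡ 56 (mod 73).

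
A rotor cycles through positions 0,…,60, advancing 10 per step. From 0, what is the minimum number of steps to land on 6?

25

10⁻¹ ≡ 55 (mod 61) because 10·55 = 550 = 9·61 + 1.
Multiplying both sides by 55: x ≡ 55·6 = 330 ≡ 25 (mod 61).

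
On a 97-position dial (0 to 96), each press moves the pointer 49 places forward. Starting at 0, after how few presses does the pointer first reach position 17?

34

The inverse of 49 mod 97 is 2 (since 49·2 = 98 ≡ 1).
Multiplying both sides by 2: x ≡ 2·17 = 34 ≡ 34 (mod 97).
Check: 49·34 = 1666 = 17·97 + 17.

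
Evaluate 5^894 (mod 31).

Successive squares of 5 mod 31: 5^1≡5, 5^2≡25, 5^4≡5, 5^8≡25, 5^16≡5, 5^32≡25, 5^64≡5, 5^128≡25, 5^256≡5, 5^512≡25.
894 = 2 + 4 + 8 + 16 + 32 + 64 + 256 + 512, so 5^894 ≡ 25·5·25·5·25·5·5·25 ≡ 1 (mod 31).

1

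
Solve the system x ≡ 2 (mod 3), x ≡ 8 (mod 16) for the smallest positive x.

x ≡ 2 (mod 3) gives x ∈ {2, 5, 8}.
The first of these with x mod 16 = 8 is 8.

8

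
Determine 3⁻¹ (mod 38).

3·13 = 39 = 1·38 + 1, so 3⁻¹ ≡ 13 (mod 38).

13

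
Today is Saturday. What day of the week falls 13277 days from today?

Thursday

13277 mod 7 = 5 (since 1896·7 = 13272).
Saturday + 5 days → Thursday.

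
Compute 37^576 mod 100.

Successive squares of 37 mod 100: 37^1≡37, 37^2≡69, 37^4≡61, 37^8≡21, 37^16≡41, 37^32≡81, 37^64≡61, 37^128≡21, 37^256≡41, 37^512≡81.
576 = 64 + 512, so 37^576 ≡ 61·81 ≡ 41 (mod 100).

41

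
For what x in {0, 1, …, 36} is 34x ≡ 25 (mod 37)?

4

34⁻¹ ≡ 12 (mod 37) because 34·12 = 408 = 11·37 + 1.
Multiplying both sides by 12: x ≡ 12·25 = 300 ≡ 4 (mod 37).
Check: 34·4 = 136 = 3·37 + 25.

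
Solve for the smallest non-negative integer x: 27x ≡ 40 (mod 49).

16

The inverse of 27 mod 49 is 20 (since 27·20 = 540 ≡ 1).
So x ≡ 20·40 = 800 ≡ 16 (mod 49).
Check: 27·16 = 432 = 8·49 + 40.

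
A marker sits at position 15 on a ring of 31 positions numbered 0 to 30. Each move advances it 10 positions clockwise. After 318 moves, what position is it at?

318·10 = 3180.
Dividing 3180 by 31 gives quotient 102 and remainder 18.
(15 + 18) mod 31 = 2.

2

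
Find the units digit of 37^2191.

The units digit of 37^n cycles with period 4: 7, 9, 3, 1, …
2191 leaves remainder 3 on division by 4, so 37^2191 ends in 3.

3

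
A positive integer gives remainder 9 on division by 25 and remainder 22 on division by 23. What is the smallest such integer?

459

x ≡ 22 (mod 23) gives x ∈ {22, 45, 68, 91, 114, 137, 160, 183, …}.
The first of these with x mod 25 = 9 is 459.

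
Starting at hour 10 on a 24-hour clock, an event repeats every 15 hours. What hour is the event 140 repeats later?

140·15 = 2100.
2100 mod 24 = 12 (since 87·24 = 2088).
(10 + 12) mod 24 = 22.

22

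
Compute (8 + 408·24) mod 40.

408·24 = 9792.
9792 = 244·40 + 32, so 9792 mod 40 = 32.
(8 + 32) mod 40 = 0.

0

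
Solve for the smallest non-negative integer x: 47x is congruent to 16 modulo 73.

5

The inverse of 47 mod 73 is 14 (since 47·14 = 658 ≡ 1).
Multiplying both sides by 14: x ≡ 14·16 = 224 ≡ 5 (mod 73).
Check: 47·5 = 235 = 3·73 + 16.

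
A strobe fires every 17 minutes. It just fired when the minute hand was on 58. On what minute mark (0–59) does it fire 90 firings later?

28

90·17 = 1530.
1530 mod 60 = 30 (since 25·60 = 1500).
(58 + 30) mod 60 = 28.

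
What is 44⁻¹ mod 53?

53 = 1·44 + 9
44 = 4·9 + 8
9 = 1·8 + 1
8 = 8·1 + 0
Back-substituting gives 44·47 ≡ 1 (mod 53).

47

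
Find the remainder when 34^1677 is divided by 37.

10

Successive squares of 34 mod 37: 34^1≡34, 34^2≡9, 34^4≡7, 34^8≡12, 34^16≡33, 34^32≡16, 34^64≡34, 34^128≡9, 34^256≡7, 34^512≡12, 34^1024≡33.
1677 = 1 + 4 + 8 + 128 + 512 + 1024, so 34^1677 ≡ 34·7·12·9·12·33 ≡ 10 (mod 37).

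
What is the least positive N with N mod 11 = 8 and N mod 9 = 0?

63

x ≡ 0 (mod 9) gives x ∈ {0, 9, 18, 27, 36, 45, 54, 63}.
The first of these with x mod 11 = 8 is 63.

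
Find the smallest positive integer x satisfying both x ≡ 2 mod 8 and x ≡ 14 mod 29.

130

x ≡ 2 (mod 8) gives x ∈ {2, 10, 18, 26, 34, 42, 50, 58, …}.
The first of these with x mod 29 = 14 is 130.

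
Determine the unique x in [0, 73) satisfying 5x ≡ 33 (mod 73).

65

5⁻¹ ≡ 44 (mod 73) because 5·44 = 220 = 3·73 + 1.
Multiplying both sides by 44: x ≡ 44·33 = 1452 ≡ 65 (mod 73).
Check: 5·65 = 325 = 4·73 + 33.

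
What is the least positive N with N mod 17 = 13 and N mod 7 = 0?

Since 7·5 ≡ 1 (mod 17), take x = 0 + 7·((13−0)·5 mod 17) = 0 + 7·14 = 98.
Check: 98 mod 17 = 13, 98 mod 7 = 0.

98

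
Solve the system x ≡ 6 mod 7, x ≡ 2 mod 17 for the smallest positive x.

x ≡ 6 (mod 7) gives x ∈ {6, 13, 20, 27, 34, 41, 48, 55, …}.
The first of these with x mod 17 = 2 is 104.

104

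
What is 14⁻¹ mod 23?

23 = 1·14 + 9
14 = 1·9 + 5
9 = 1·5 + 4
5 = 1·4 + 1
4 = 4·1 + 0
Back-substituting gives 14·5 ≡ 1 (mod 23).

5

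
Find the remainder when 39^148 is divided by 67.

Successive squares of 39 mod 67: 39^1≡39, 39^2≡47, 39^4≡65, 39^8≡4, 39^16≡16, 39^32≡55, 39^64≡10, 39^128≡33.
148 = 4 + 16 + 128, so 39^148 ≡ 65·16·33 ≡ 16 (mod 67).

16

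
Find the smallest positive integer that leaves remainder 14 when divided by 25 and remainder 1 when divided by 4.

Since 4·19 ≡ 1 (mod 25), take x = 1 + 4·((14−1)·19 mod 25) = 1 + 4·22 = 89.
Check: 89 mod 25 = 14, 89 mod 4 = 1.

89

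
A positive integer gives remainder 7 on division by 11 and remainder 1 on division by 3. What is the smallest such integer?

7

x ≡ 1 (mod 3) gives x ∈ {1, 4, 7}.
The first of these with x mod 11 = 7 is 7.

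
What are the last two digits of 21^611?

By repeated squaring mod 100: 21^1≡21, 21^2≡41, 21^4≡81, 21^8≡61, 21^16≡21, 21^32≡41, 21^64≡81, 21^128≡61, 21^256≡21, 21^512≡41.
611 = 1 + 2 + 32 + 64 + 512, so 21^611 ≡ 21·41·41·81·41 ≡ 21 (mod 100).

21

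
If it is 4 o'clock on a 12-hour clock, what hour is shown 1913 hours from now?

1913 − 159·12 = 5, so 1913 ≡ 5 (mod 12).
4 + 5 → 9 on a 12-hour dial.

9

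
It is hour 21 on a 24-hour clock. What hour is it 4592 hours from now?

4592 mod 24 = 8 (since 191·24 = 4584).
(21 + 8) mod 24 = 5.

5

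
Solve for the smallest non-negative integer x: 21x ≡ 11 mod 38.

15

21⁻¹ ≡ 29 (mod 38) because 21·29 = 609 = 16·38 + 1.
So x ≡ 29·11 = 319 ≡ 15 (mod 38).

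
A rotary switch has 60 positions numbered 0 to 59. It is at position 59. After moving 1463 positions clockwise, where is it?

22

1463 − 24·60 = 23, so 1463 ≡ 23 (mod 60).
(59 + 23) mod 60 = 22.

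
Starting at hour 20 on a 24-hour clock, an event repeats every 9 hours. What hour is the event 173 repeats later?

17

173·9 = 1557.
1557 − 64·24 = 21, so 1557 ≡ 21 (mod 24).
(20 + 21) mod 24 = 17.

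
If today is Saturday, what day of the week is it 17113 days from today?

17113 mod 7 = 5 (since 2444·7 = 17108).
Saturday + 5 days → Thursday.

Thursday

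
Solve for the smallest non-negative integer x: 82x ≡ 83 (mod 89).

The inverse of 82 mod 89 is 38 (since 82·38 = 3116 ≡ 1).
Multiplying both sides by 38: x ≡ 38·83 = 3154 ≡ 39 (mod 89).

39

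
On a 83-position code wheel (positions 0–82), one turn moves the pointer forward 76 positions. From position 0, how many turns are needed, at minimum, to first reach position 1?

71

83 = 1·76 + 7
76 = 10·7 + 6
7 = 1·6 + 1
6 = 6·1 + 0
Back-substituting gives 76·71 ≡ 1 (mod 83).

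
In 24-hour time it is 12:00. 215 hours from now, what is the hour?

215 − 8·24 = 23, so 215 ≡ 23 (mod 24).
(12 + 23) mod 24 = 11.

11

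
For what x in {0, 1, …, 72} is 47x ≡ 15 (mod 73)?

47⁻¹ ≡ 14 (mod 73) because 47·14 = 658 = 9·73 + 1.
So x ≡ 14·15 = 210 ≡ 64 (mod 73).
Check: 47·64 = 3008 = 41·73 + 15.

64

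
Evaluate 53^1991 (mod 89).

Square-and-reduce mod 89: 53^1≡53, 53^2≡50, 53^4≡8, 53^8≡64, 53^16≡2, 53^32≡4, 53^64≡16, 53^128≡78, 53^256≡32, 53^512≡45, 53^1024≡67.
1991 = 1 + 2 + 4 + 64 + 128 + 256 + 512 + 1024, so 53^1991 ≡ 53·50·8·16·78·32·45·67 ≡ 55 (mod 89).

55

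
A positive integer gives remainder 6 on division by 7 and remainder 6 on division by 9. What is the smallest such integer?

6

x ≡ 6 (mod 7) gives x ∈ {6}.
The first of these with x mod 9 = 6 is 6.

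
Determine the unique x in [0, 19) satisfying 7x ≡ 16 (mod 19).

The inverse of 7 mod 19 is 11 (since 7·11 = 77 ≡ 1).
Multiplying both sides by 11: x ≡ 11·16 = 176 ≡ 5 (mod 19).

5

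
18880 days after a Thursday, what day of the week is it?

18880 − 2697·7 = 1, so 18880 ≡ 1 (mod 7).
Thursday + 1 day → Friday.

Friday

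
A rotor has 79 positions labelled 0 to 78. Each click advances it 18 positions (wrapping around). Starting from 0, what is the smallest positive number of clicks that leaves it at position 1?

22

79 = 4·18 + 7
18 = 2·7 + 4
7 = 1·4 + 3
4 = 1·3 + 1
3 = 3·1 + 0
Back-substituting gives 18·22 ≡ 1 (mod 79).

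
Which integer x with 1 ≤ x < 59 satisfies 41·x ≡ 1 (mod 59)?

41·36 = 1476 = 25·59 + 1, so 41⁻¹ ≡ 36 (mod 59).

36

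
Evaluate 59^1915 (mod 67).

Square-and-reduce mod 67: 59^1≡59, 59^2≡64, 59^4≡9, 59^8≡14, 59^16≡62, 59^32≡25, 59^64≡22, 59^128≡15, 59^256≡24, 59^512≡40, 59^1024≡59.
1915 = 1 + 2 + 8 + 16 + 32 + 64 + 256 + 512 + 1024, so 59^1915 ≡ 59·64·14·62·25·22·24·40·59 ≡ 59 (mod 67).

59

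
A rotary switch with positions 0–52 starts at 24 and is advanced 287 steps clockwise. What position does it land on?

287 mod 53 = 22 (since 5·53 = 265).
(24 + 22) mod 53 = 46.

46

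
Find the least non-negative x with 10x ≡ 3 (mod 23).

21

The inverse of 10 mod 23 is 7 (since 10·7 = 70 ≡ 1).
Multiplying both sides by 7: x ≡ 7·3 = 21 ≡ 21 (mod 23).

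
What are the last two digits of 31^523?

91

Successive squares of 31 mod 100: 31^1≡31, 31^2≡61, 31^4≡21, 31^8≡41, 31^16≡81, 31^32≡61, 31^64≡21, 31^128≡41, 31^256≡81, 31^512≡61.
523 = 1 + 2 + 8 + 512, so 31^523 ≡ 31·61·41·61 ≡ 91 (mod 100).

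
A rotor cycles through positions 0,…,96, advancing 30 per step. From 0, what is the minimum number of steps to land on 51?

89

30⁻¹ ≡ 55 (mod 97) because 30·55 = 1650 = 17·97 + 1.
Multiplying both sides by 55: x ≡ 55·51 = 2805 ≡ 89 (mod 97).
Check: 30·89 = 2670 = 27·97 + 51.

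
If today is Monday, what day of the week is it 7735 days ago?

7735 = 1105·7 + 0, so 7735 mod 7 = 0.
Monday − 0 days → Monday.

Monday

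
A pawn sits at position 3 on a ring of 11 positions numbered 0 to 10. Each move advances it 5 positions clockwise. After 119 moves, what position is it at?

119·5 = 595.
Dividing 595 by 11 gives quotient 54 and remainder 1.
(3 + 1) mod 11 = 4.

4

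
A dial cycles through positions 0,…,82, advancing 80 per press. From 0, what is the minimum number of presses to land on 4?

The inverse of 80 mod 83 is 55 (since 80·55 = 4400 ≡ 1).
So x ≡ 55·4 = 220 ≡ 54 (mod 83).

54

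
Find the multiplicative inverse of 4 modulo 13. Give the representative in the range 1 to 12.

4·10 = 40 = 3·13 + 1, so 4⁻¹ ≡ 10 (mod 13).

10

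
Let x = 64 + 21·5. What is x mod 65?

39

21·5 = 105.
105 mod 65 = 40 (since 1·65 = 65).
(64 + 40) mod 65 = 39.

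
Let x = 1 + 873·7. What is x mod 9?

873·7 = 6111.
6111 mod 9 = 0 (since 679·9 = 6111).
(1 + 0) mod 9 = 1.

1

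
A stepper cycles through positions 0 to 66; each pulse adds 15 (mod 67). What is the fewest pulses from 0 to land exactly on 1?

15·9 = 135 = 2·67 + 1, so 15⁻¹ ≡ 9 (mod 67).

9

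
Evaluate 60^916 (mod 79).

5

Successive squares of 60 mod 79: 60^1≡60, 60^2≡45, 60^4≡50, 60^8≡51, 60^16≡73, 60^32≡36, 60^64≡32, 60^128≡76, 60^256≡9, 60^512≡2.
916 = 4 + 16 + 128 + 256 + 512, so 60^916 ≡ 50·73·76·9·2 ≡ 5 (mod 79).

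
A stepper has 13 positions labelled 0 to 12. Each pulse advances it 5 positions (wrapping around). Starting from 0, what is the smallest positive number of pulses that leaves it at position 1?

8

13 = 2·5 + 3
5 = 1·3 + 2
3 = 1·2 + 1
2 = 2·1 + 0
Back-substituting gives 5·8 ≡ 1 (mod 13).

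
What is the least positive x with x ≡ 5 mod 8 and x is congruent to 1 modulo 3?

x ≡ 1 (mod 3) gives x ∈ {1, 4, 7, 10, 13}.
The first of these with x mod 8 = 5 is 13.

13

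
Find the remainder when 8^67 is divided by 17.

Successive squares of 8 mod 17: 8^1≡8, 8^2≡13, 8^4≡16, 8^8≡1, 8^16≡1, 8^32≡1, 8^64≡1.
Since 67 = 1 + 2 + 64 in binary, 8^67 ≡ 8·13·1 ≡ 2 (mod 17).

2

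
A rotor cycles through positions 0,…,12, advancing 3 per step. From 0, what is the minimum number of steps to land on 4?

The inverse of 3 mod 13 is 9 (since 3·9 = 27 ≡ 1).
So x ≡ 9·4 = 36 ≡ 10 (mod 13).

10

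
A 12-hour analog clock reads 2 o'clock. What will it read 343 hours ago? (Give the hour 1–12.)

7

343 mod 12 = 7 (since 28·12 = 336).
2 − 7 → 7 on a 12-hour dial.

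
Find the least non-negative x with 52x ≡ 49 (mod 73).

22

The inverse of 52 mod 73 is 66 (since 52·66 = 3432 ≡ 1).
Multiplying both sides by 66: x ≡ 66·49 = 3234 ≡ 22 (mod 73).
Check: 52·22 = 1144 = 15·73 + 49.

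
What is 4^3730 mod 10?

The units digit of 4^n cycles with period 2: 4, 6, …
3730 leaves remainder 0 on division by 2, so 4^3730 ends in 6.

6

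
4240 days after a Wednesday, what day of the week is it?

Monday

4240 − 605·7 = 5, so 4240 ≡ 5 (mod 7).
Wednesday + 5 days → Monday.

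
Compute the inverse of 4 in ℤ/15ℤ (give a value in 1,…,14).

15 = 3·4 + 3
4 = 1·3 + 1
3 = 3·1 + 0
Back-substituting gives 4·4 ≡ 1 (mod 15).

4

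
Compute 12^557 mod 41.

By repeated squaring mod 41: 12^1≡12, 12^2≡21, 12^4≡31, 12^8≡18, 12^16≡37, 12^32≡16, 12^64≡10, 12^128≡18, 12^256≡37, 12^512≡16.
557 = 1 + 4 + 8 + 32 + 512, so 12^557 ≡ 12·31·18·16·16 ≡ 7 (mod 41).

7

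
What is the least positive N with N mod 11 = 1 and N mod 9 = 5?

Since 9·5 ≡ 1 (mod 11), take x = 5 + 9·((1−5)·5 mod 11) = 5 + 9·2 = 23.
Check: 23 mod 11 = 1, 23 mod 9 = 5.

23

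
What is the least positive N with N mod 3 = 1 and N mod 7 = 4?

x ≡ 1 (mod 3) gives x ∈ {1, 4}.
The first of these with x mod 7 = 4 is 4.

4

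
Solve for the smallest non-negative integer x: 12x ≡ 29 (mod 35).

17

The inverse of 12 mod 35 is 3 (since 12·3 = 36 ≡ 1).
Multiplying both sides by 3: x ≡ 3·29 = 87 ≡ 17 (mod 35).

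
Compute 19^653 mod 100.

Successive squares of 19 mod 100: 19^1≡19, 19^2≡61, 19^4≡21, 19^8≡41, 19^16≡81, 19^32≡61, 19^64≡21, 19^128≡41, 19^256≡81, 19^512≡61.
Since 653 = 1 + 4 + 8 + 128 + 512 in binary, 19^653 ≡ 19·21·41·41·61 ≡ 59 (mod 100).

59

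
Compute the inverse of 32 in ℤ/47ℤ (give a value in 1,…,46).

25

32·25 = 800 = 17·47 + 1, so 32⁻¹ ≡ 25 (mod 47).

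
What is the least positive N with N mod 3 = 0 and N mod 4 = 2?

6

x ≡ 0 (mod 3) gives x ∈ {0, 3, 6}.
The first of these with x mod 4 = 2 is 6.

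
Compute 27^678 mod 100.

By repeated squaring mod 100: 27^1≡27, 27^2≡29, 27^4≡41, 27^8≡81, 27^16≡61, 27^32≡21, 27^64≡41, 27^128≡81, 27^256≡61, 27^512≡21.
Since 678 = 2 + 4 + 32 + 128 + 512 in binary, 27^678 ≡ 29·41·21·81·21 ≡ 69 (mod 100).

69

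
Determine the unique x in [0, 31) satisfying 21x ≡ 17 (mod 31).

21⁻¹ ≡ 3 (mod 31) because 21·3 = 63 = 2·31 + 1.
Multiplying both sides by 3: x ≡ 3·17 = 51 ≡ 20 (mod 31).
Check: 21·20 = 420 = 13·31 + 17.

20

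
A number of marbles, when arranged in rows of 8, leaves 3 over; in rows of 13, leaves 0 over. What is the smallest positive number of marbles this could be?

Since 13·5 ≡ 1 (mod 8), take x = 0 + 13·((3−0)·5 mod 8) = 0 + 13·7 = 91.
Check: 91 mod 8 = 3, 91 mod 13 = 0.

91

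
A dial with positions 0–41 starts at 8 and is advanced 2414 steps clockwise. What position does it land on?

28

Dividing 2414 by 42 gives quotient 57 and remainder 20.
(8 + 20) mod 42 = 28.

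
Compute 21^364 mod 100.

81

By repeated squaring mod 100: 21^1≡21, 21^2≡41, 21^4≡81, 21^8≡61, 21^16≡21, 21^32≡41, 21^64≡81, 21^128≡61, 21^256≡21.
364 = 4 + 8 + 32 + 64 + 256, so 21^364 ≡ 81·61·41·81·21 ≡ 81 (mod 100).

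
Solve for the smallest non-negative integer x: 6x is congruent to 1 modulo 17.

6⁻¹ ≡ 3 (mod 17) because 6·3 = 18 = 1·17 + 1.
Multiplying both sides by 3: x ≡ 3·1 = 3 ≡ 3 (mod 17).
Check: 6·3 = 18 = 1·17 + 1.

3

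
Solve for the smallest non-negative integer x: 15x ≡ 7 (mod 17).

5

The inverse of 15 mod 17 is 8 (since 15·8 = 120 ≡ 1).
Multiplying both sides by 8: x ≡ 8·7 = 56 ≡ 5 (mod 17).
Check: 15·5 = 75 = 4·17 + 7.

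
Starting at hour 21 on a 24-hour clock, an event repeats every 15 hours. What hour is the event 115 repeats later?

115·15 = 1725.
1725 − 71·24 = 21, so 1725 ≡ 21 (mod 24).
(21 + 21) mod 24 = 18.

18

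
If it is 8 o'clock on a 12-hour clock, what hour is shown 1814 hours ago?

6

1814 mod 12 = 2 (since 151·12 = 1812).
8 − 2 → 6 on a 12-hour dial.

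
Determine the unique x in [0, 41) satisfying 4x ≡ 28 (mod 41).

The inverse of 4 mod 41 is 31 (since 4·31 = 124 ≡ 1).
So x ≡ 31·28 = 868 ≡ 7 (mod 41).

7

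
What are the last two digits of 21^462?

41

Square-and-reduce mod 100: 21^1≡21, 21^2≡41, 21^4≡81, 21^8≡61, 21^16≡21, 21^32≡41, 21^64≡81, 21^128≡61, 21^256≡21.
Since 462 = 2 + 4 + 8 + 64 + 128 + 256 in binary, 21^462 ≡ 41·81·61·81·61·21 ≡ 41 (mod 100).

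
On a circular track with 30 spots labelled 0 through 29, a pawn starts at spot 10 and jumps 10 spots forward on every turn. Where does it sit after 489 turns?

489·10 = 4890.
4890 mod 30 = 0 (since 163·30 = 4890).
(10 + 0) mod 30 = 10.

10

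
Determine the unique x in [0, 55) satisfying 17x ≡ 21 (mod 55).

The inverse of 17 mod 55 is 13 (since 17·13 = 221 ≡ 1).
So x ≡ 13·21 = 273 ≡ 53 (mod 55).

53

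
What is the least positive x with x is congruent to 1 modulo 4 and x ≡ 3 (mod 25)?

x ≡ 1 (mod 4) gives x ∈ {1, 5, 9, 13, 17, 21, 25, 29, …}.
The first of these with x mod 25 = 3 is 53.

53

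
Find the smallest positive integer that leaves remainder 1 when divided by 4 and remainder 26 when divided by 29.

113

Since 29·1 ≡ 1 (mod 4), take x = 26 + 29·((1−26)·1 mod 4) = 26 + 29·3 = 113.
Check: 113 mod 4 = 1, 113 mod 29 = 26.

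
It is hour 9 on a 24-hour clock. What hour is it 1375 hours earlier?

Dividing 1375 by 24 gives quotient 57 and remainder 7.
(9 − 7) mod 24 = 2.

2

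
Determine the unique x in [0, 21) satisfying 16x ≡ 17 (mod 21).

5

The inverse of 16 mod 21 is 4 (since 16·4 = 64 ≡ 1).
Multiplying both sides by 4: x ≡ 4·17 = 68 ≡ 5 (mod 21).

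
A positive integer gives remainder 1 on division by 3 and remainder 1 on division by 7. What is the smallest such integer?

1

x ≡ 1 (mod 3) gives x ∈ {1}.
The first of these with x mod 7 = 1 is 1.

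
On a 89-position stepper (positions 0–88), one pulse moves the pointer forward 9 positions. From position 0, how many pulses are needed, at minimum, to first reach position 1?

9·10 = 90 = 1·89 + 1, so 9⁻¹ ≡ 10 (mod 89).

10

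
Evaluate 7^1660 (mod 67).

By repeated squaring mod 67: 7^1≡7, 7^2≡49, 7^4≡56, 7^8≡54, 7^16≡35, 7^32≡19, 7^64≡26, 7^128≡6, 7^256≡36, 7^512≡23, 7^1024≡60.
Since 1660 = 4 + 8 + 16 + 32 + 64 + 512 + 1024 in binary, 7^1660 ≡ 56·54·35·19·26·23·60 ≡ 33 (mod 67).

33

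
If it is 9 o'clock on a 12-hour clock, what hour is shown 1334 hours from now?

1334 mod 12 = 2 (since 111·12 = 1332).
9 + 2 → 11 on a 12-hour dial.

11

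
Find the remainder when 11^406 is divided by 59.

By repeated squaring mod 59: 11^1≡11, 11^2≡3, 11^4≡9, 11^8≡22, 11^16≡12, 11^32≡26, 11^64≡27, 11^128≡21, 11^256≡28.
406 = 2 + 4 + 16 + 128 + 256, so 11^406 ≡ 3·9·12·21·28 ≡ 1 (mod 59).

1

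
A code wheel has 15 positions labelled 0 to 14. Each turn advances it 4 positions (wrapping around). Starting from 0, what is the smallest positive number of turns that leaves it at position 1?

4·4 = 16 = 1·15 + 1, so 4⁻¹ ≡ 4 (mod 15).

4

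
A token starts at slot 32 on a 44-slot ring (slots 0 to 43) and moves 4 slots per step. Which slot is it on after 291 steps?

8

291·4 = 1164.
Dividing 1164 by 44 gives quotient 26 and remainder 20.
(32 + 20) mod 44 = 8.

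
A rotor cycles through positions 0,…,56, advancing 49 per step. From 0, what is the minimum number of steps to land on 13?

34

49⁻¹ ≡ 7 (mod 57) because 49·7 = 343 = 6·57 + 1.
Multiplying both sides by 7: x ≡ 7·13 = 91 ≡ 34 (mod 57).
Check: 49·34 = 1666 = 29·57 + 13.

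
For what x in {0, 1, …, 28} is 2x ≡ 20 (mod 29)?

10

2⁻¹ ≡ 15 (mod 29) because 2·15 = 30 = 1·29 + 1.
So x ≡ 15·20 = 300 ≡ 10 (mod 29).
Check: 2·10 = 20 = 0·29 + 20.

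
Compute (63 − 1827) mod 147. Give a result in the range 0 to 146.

1827 = 12·147 + 63, so 1827 mod 147 = 63.
(63 − 63) mod 147 = 0.

0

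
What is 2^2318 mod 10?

Powers of 2 mod 10 repeat with period 4: 2, 4, 8, 6.
2318 mod 4 = 2, so the last digit matches 2^2 = 4.

4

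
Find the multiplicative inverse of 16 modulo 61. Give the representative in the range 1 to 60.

16·42 = 672 = 11·61 + 1, so 16⁻¹ ≡ 42 (mod 61).

42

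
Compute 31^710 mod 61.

48

Successive squares of 31 mod 61: 31^1≡31, 31^2≡46, 31^4≡42, 31^8≡56, 31^16≡25, 31^32≡15, 31^64≡42, 31^128≡56, 31^256≡25, 31^512≡15.
710 = 2 + 4 + 64 + 128 + 512, so 31^710 ≡ 46·42·42·56·15 ≡ 48 (mod 61).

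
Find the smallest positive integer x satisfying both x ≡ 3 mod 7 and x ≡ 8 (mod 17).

Since 17·5 ≡ 1 (mod 7), take x = 8 + 17·((3−8)·5 mod 7) = 8 + 17·3 = 59.
Check: 59 mod 7 = 3, 59 mod 17 = 8.

59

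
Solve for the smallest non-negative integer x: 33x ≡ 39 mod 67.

56

33⁻¹ ≡ 65 (mod 67) because 33·65 = 2145 = 32·67 + 1.
So x ≡ 65·39 = 2535 ≡ 56 (mod 67).
Check: 33·56 = 1848 = 27·67 + 39.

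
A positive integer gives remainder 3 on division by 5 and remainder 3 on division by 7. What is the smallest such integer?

3

Since 7·3 ≡ 1 (mod 5), take x = 3 + 7·((3−3)·3 mod 5) = 3 + 7·0 = 3.
Check: 3 mod 5 = 3, 3 mod 7 = 3.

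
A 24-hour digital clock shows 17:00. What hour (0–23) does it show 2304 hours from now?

17

Dividing 2304 by 24 gives quotient 96 and remainder 0.
(17 + 0) mod 24 = 17.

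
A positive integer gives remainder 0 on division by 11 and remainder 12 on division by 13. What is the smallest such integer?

x ≡ 0 (mod 11) gives x ∈ {0, 11, 22, 33, 44, 55, 66, 77}.
The first of these with x mod 13 = 12 is 77.

77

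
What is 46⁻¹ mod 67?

51

67 = 1·46 + 21
46 = 2·21 + 4
21 = 5·4 + 1
4 = 4·1 + 0
Back-substituting gives 46·51 ≡ 1 (mod 67).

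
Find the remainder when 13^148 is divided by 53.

By repeated squaring mod 53: 13^1≡13, 13^2≡10, 13^4≡47, 13^8≡36, 13^16≡24, 13^32≡46, 13^64≡49, 13^128≡16.
148 = 4 + 16 + 128, so 13^148 ≡ 47·24·16 ≡ 28 (mod 53).

28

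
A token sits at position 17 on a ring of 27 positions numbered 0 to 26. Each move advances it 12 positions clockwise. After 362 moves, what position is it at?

14

362·12 = 4344.
Dividing 4344 by 27 gives quotient 160 and remainder 24.
(17 + 24) mod 27 = 14.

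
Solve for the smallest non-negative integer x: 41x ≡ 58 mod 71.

41⁻¹ ≡ 26 (mod 71) because 41·26 = 1066 = 15·71 + 1.
So x ≡ 26·58 = 1508 ≡ 17 (mod 71).

17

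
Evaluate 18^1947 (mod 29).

Square-and-reduce mod 29: 18^1≡18, 18^2≡5, 18^4≡25, 18^8≡16, 18^16≡24, 18^32≡25, 18^64≡16, 18^128≡24, 18^256≡25, 18^512≡16, 18^1024≡24.
Since 1947 = 1 + 2 + 8 + 16 + 128 + 256 + 512 + 1024 in binary, 18^1947 ≡ 18·5·16·24·24·25·16·24 ≡ 11 (mod 29).

11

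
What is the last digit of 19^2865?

The units digit of 19^n cycles with period 2: 9, 1, …
2865 leaves remainder 1 on division by 2, so 19^2865 ends in 9.

9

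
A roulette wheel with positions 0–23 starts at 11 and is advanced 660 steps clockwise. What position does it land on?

660 − 27·24 = 12, so 660 ≡ 12 (mod 24).
(11 + 12) mod 24 = 23.

23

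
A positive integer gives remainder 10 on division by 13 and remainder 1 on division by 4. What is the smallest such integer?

Since 4·10 ≡ 1 (mod 13), take x = 1 + 4·((10−1)·10 mod 13) = 1 + 4·12 = 49.
Check: 49 mod 13 = 10, 49 mod 4 = 1.

49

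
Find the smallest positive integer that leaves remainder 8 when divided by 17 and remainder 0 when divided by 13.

195

x ≡ 0 (mod 13) gives x ∈ {0, 13, 26, 39, 52, 65, 78, 91, …}.
The first of these with x mod 17 = 8 is 195.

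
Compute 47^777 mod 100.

87

Successive squares of 47 mod 100: 47^1≡47, 47^2≡9, 47^4≡81, 47^8≡61, 47^16≡21, 47^32≡41, 47^64≡81, 47^128≡61, 47^256≡21, 47^512≡41.
Since 777 = 1 + 8 + 256 + 512 in binary, 47^777 ≡ 47·61·21·41 ≡ 87 (mod 100).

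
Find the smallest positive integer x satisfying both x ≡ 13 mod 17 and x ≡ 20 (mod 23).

319

x ≡ 13 (mod 17) gives x ∈ {13, 30, 47, 64, 81, 98, 115, 132, …}.
The first of these with x mod 23 = 20 is 319.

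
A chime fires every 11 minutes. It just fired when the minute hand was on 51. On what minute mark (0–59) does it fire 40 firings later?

40·11 = 440.
440 = 7·60 + 20, so 440 mod 60 = 20.
(51 + 20) mod 60 = 11.

11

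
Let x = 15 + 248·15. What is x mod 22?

17

248·15 = 3720.
3720 = 169·22 + 2, so 3720 mod 22 = 2.
(15 + 2) mod 22 = 17.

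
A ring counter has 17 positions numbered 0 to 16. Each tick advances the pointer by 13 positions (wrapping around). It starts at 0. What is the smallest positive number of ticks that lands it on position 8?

The inverse of 13 mod 17 is 4 (since 13·4 = 52 ≡ 1).
Multiplying both sides by 4: x ≡ 4·8 = 32 ≡ 15 (mod 17).

15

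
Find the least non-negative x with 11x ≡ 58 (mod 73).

65

11⁻¹ ≡ 20 (mod 73) because 11·20 = 220 = 3·73 + 1.
So x ≡ 20·58 = 1160 ≡ 65 (mod 73).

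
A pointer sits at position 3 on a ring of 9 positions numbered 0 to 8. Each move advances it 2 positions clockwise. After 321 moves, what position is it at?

6

321·2 = 642.
642 mod 9 = 3 (since 71·9 = 639).
(3 + 3) mod 9 = 6.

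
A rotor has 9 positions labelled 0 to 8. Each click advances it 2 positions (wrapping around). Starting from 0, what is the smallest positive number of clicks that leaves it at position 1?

5

2·5 = 10 = 1·9 + 1, so 2⁻¹ ≡ 5 (mod 9).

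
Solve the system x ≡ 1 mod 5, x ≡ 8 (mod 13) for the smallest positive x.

21

x ≡ 1 (mod 5) gives x ∈ {1, 6, 11, 16, 21}.
The first of these with x mod 13 = 8 is 21.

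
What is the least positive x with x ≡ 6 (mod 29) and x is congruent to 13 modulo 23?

Since 23·24 ≡ 1 (mod 29), take x = 13 + 23·((6−13)·24 mod 29) = 13 + 23·6 = 151.
Check: 151 mod 29 = 6, 151 mod 23 = 13.

151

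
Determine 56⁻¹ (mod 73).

73 = 1·56 + 17
56 = 3·17 + 5
17 = 3·5 + 2
5 = 2·2 + 1
2 = 2·1 + 0
Back-substituting gives 56·30 ≡ 1 (mod 73).

30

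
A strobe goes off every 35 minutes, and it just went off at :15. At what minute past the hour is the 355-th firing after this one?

20

355·35 = 12425.
Dividing 12425 by 60 gives quotient 207 and remainder 5.
(15 + 5) mod 60 = 20.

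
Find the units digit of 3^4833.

The units digit of 3^n cycles with period 4: 3, 9, 7, 1, …
4833 mod 4 = 1, so the last digit matches 3^1 = 3.

3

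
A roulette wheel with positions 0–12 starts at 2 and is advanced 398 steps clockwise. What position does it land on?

Dividing 398 by 13 gives quotient 30 and remainder 8.
(2 + 8) mod 13 = 10.

10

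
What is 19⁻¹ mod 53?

14

19·14 = 266 = 5·53 + 1, so 19⁻¹ ≡ 14 (mod 53).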